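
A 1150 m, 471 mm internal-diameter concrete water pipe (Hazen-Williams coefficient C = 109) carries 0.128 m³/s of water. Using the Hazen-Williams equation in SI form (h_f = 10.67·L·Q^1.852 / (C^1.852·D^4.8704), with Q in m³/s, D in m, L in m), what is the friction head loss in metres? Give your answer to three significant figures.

h_f = 10.67·1150·0.128^1.852 / (109^1.852·0.471^4.8704) = 1.797 m

h_f ≈ 1.80 m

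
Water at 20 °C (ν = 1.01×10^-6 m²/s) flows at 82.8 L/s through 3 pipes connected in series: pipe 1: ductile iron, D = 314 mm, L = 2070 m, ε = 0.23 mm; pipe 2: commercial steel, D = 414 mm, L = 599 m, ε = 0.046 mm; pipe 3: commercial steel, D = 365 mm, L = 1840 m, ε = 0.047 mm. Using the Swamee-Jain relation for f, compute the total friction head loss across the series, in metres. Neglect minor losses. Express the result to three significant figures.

Pipe 1: V = 1.069 m/s, Re = 3.32×10^5, ε/D = 7.32×10^-4, f = 0.01944, h_1 = f(L/D)V²/2g = 7.469 m
Pipe 2: V = 0.6151 m/s, Re = 2.52×10^5, ε/D = 1.11×10^-4, f = 0.01592, h_2 = f(L/D)V²/2g = 0.4442 m
Pipe 3: V = 0.7913 m/s, Re = 2.86×10^5, ε/D = 1.29×10^-4, f = 0.01580, h_3 = f(L/D)V²/2g = 2.542 m
Series → Q common, losses add: H = Σh = 10.46 m

H ≈ 10.5 m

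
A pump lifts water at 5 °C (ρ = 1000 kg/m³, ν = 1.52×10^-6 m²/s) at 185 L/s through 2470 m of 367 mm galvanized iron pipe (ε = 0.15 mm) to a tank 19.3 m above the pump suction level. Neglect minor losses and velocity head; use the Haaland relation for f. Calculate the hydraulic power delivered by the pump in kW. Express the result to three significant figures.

P_hyd ≈ 67.6 kW

V = 4Q/(πD²) = 1.749 m/s; Re = 4.22×10^5; ε/D = 4.09×10^-4; f = 0.01713
h_f = f(L/D)V²/2g = 17.97 m
Total head H = z + h_f = 19.3 + 17.97 = 37.27 m
P_hyd = ρgQH = 1000·9.81·0.185·37.27 = 67.64 kW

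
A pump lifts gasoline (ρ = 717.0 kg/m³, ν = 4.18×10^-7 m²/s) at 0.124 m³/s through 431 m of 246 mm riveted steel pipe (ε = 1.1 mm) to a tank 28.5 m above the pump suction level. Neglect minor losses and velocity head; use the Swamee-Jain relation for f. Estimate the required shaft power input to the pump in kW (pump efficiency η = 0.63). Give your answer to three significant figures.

P_shaft ≈ 64.3 kW

V = 4Q/(πD²) = 2.609 m/s; Re = 1.54×10^6; ε/D = 0.00447; f = 0.02948
h_f = f(L/D)V²/2g = 17.92 m
Total head H = z + h_f = 28.5 + 17.92 = 46.42 m
P_hyd = ρgQH = 717.0·9.81·0.124·46.42 = 40.48 kW
P_shaft = P_hyd/η = 40.48/0.63 = 64.26 kW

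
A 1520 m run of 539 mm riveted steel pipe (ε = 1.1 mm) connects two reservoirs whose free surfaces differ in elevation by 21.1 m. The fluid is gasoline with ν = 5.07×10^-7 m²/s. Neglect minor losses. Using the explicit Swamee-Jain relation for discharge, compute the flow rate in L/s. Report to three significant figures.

Swamee-Jain (Type II): Q = -0.965·√(gD⁵h_f/L)·ln[ε/(3.7D) + √(3.17ν²L/(gD³h_f))]
√(gD⁵h_f/L) = √(9.81·0.539⁵·21.1/1520) = 0.07871
ε/(3.7D) = 5.52×10^-4; √(3.17ν²L/(gD³h_f)) = 6.18×10^-6
Q = -0.965·0.07871·ln(5.578×10^-4) = 0.5690 m³/s
Check: V = 2.49 m/s, Re = 2.65×10^6, f = 0.02365, h_f = 21.1 m ≈ 21.1 m ✓

Q ≈ 569 L/s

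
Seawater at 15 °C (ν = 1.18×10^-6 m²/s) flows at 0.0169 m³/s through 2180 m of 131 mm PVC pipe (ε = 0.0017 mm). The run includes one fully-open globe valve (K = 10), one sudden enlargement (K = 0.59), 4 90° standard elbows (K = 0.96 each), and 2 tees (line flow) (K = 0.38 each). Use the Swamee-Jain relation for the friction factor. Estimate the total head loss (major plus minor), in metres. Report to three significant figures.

V = 4Q/(πD²) = 1.254 m/s; V²/2g = 0.08013 m
Re = 1.39×10^5, ε/D = 1.30×10^-5 → f = 0.01679 (Swamee-Jain)
Major: h_f = f(L/D)·V²/2g = 0.01679·16641·0.08013 = 22.38 m
Minor: ΣK = 15.2; h_m = ΣK·V²/2g = 1.217 m
Total H_L = 22.38 + 1.217 = 23.60 m

H_L ≈ 23.6 m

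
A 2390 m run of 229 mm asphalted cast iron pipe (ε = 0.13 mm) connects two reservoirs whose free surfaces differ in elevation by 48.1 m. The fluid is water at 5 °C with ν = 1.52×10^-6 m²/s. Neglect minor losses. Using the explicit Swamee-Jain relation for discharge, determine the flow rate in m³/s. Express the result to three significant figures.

Q ≈ 0.0912 m³/s

Swamee-Jain (Type II): Q = -0.965·√(gD⁵h_f/L)·ln[ε/(3.7D) + √(3.17ν²L/(gD³h_f))]
√(gD⁵h_f/L) = √(9.81·0.229⁵·48.1/2390) = 0.01115
ε/(3.7D) = 1.53×10^-4; √(3.17ν²L/(gD³h_f)) = 5.56×10^-5
Q = -0.965·0.01115·ln(2.090×10^-4) = 0.09117 m³/s
Check: V = 2.21 m/s, Re = 3.34×10^5, f = 0.01858, h_f = 48.4 m ≈ 48.1 m ✓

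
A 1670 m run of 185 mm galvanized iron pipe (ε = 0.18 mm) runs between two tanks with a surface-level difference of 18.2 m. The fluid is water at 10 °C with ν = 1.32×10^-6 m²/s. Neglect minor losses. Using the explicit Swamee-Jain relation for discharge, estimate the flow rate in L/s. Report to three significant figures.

Q ≈ 36.9 L/s

Swamee-Jain (Type II): Q = -0.965·√(gD⁵h_f/L)·ln[ε/(3.7D) + √(3.17ν²L/(gD³h_f))]
√(gD⁵h_f/L) = √(9.81·0.185⁵·18.2/1670) = 0.004813
ε/(3.7D) = 2.63×10^-4; √(3.17ν²L/(gD³h_f)) = 9.03×10^-5
Q = -0.965·0.004813·ln(3.533×10^-4) = 0.03692 m³/s
Check: V = 1.37 m/s, Re = 1.92×10^5, f = 0.02113, h_f = 18.3 m ≈ 18.2 m ✓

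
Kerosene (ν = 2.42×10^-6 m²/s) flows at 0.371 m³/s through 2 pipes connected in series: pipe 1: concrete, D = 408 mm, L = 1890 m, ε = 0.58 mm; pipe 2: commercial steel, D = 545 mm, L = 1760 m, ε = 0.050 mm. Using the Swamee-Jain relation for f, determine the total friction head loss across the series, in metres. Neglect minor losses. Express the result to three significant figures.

Pipe 1: V = 2.838 m/s, Re = 4.78×10^5, ε/D = 0.00142, f = 0.02204, h_1 = f(L/D)V²/2g = 41.90 m
Pipe 2: V = 1.590 m/s, Re = 3.58×10^5, ε/D = 9.17×10^-5, f = 0.01499, h_2 = f(L/D)V²/2g = 6.239 m
Series → Q common, losses add: H = Σh = 48.14 m

H ≈ 48.1 m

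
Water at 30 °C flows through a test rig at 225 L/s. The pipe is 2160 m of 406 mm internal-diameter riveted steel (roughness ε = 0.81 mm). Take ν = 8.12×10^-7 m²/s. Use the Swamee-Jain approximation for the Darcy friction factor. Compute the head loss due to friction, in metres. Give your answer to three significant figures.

V = 4Q/(πD²) = 4·0.225/(π·0.406²) = 1.738 m/s
Re = VD/ν = 1.738·0.406/8.12×10^-7 = 8.69×10^5 → turbulent
ε/D = 0.81/406 = 0.00200
Swamee-Jain: f = 0.02370
h_f = f(L/D)V²/(2g) = 0.02370·(2160/0.406)·1.738²/(2·9.81) = 19.41 m

h_f ≈ 19.4 m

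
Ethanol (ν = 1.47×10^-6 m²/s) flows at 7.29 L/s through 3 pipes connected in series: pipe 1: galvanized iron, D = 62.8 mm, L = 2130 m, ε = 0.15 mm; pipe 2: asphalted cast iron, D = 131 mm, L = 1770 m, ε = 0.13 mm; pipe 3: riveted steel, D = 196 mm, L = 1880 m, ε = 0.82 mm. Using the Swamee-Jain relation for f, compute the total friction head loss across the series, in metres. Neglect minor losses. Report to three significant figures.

H ≈ 258 m

Pipe 1: V = 2.354 m/s, Re = 1.01×10^5, ε/D = 0.00239, f = 0.02630, h_1 = f(L/D)V²/2g = 251.9 m
Pipe 2: V = 0.5409 m/s, Re = 4.82×10^4, ε/D = 9.92×10^-4, f = 0.02428, h_2 = f(L/D)V²/2g = 4.892 m
Pipe 3: V = 0.2416 m/s, Re = 3.22×10^4, ε/D = 0.00418, f = 0.03219, h_3 = f(L/D)V²/2g = 0.9187 m
Series → Q common, losses add: H = Σh = 257.7 m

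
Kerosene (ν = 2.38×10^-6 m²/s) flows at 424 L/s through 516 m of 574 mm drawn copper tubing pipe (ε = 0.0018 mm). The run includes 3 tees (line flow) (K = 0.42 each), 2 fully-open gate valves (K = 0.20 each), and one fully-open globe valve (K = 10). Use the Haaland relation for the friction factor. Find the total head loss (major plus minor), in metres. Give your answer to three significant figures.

H_L ≈ 3.28 m

V = 4Q/(πD²) = 1.639 m/s; V²/2g = 0.1368 m
Re = 3.95×10^5, ε/D = 3.14×10^-6 → f = 0.01366 (Haaland)
Major: h_f = f(L/D)·V²/2g = 0.01366·899.0·0.1368 = 1.680 m
Minor: ΣK = 11.7; h_m = ΣK·V²/2g = 1.596 m
Total H_L = 1.680 + 1.596 = 3.276 m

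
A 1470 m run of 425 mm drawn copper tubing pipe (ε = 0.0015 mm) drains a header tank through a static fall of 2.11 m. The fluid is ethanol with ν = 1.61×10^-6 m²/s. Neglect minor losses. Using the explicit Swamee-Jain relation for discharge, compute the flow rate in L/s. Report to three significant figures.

Q ≈ 126 L/s

Swamee-Jain (Type II): Q = -0.965·√(gD⁵h_f/L)·ln[ε/(3.7D) + √(3.17ν²L/(gD³h_f))]
√(gD⁵h_f/L) = √(9.81·0.425⁵·2.11/1470) = 0.01397
ε/(3.7D) = 9.54×10^-7; √(3.17ν²L/(gD³h_f)) = 8.72×10^-5
Q = -0.965·0.01397·ln(8.814×10^-5) = 0.1259 m³/s
Check: V = 0.887 m/s, Re = 2.34×10^5, f = 0.01510, h_f = 2.10 m ≈ 2.11 m ✓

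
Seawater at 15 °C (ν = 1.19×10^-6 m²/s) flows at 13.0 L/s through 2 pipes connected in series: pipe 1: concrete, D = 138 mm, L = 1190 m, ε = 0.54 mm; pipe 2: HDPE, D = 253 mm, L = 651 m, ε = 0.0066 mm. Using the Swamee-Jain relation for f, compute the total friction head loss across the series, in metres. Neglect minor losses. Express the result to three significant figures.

Pipe 1: V = 0.8692 m/s, Re = 1.01×10^5, ε/D = 0.00391, f = 0.02958, h_1 = f(L/D)V²/2g = 9.820 m
Pipe 2: V = 0.2586 m/s, Re = 5.50×10^4, ε/D = 2.61×10^-5, f = 0.02044, h_2 = f(L/D)V²/2g = 0.1792 m
Series → Q common, losses add: H = Σh = 9.999 m

H ≈ 10.00 m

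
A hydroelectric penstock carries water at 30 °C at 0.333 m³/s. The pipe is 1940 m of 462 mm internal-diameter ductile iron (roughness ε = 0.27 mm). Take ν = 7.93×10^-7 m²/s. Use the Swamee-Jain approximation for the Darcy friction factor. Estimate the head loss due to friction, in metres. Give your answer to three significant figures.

h_f ≈ 15.0 m

V = 4Q/(πD²) = 4·0.333/(π·0.462²) = 1.986 m/s
Re = VD/ν = 1.986·0.462/7.93×10^-7 = 1.16×10^6 → turbulent
ε/D = 0.27/462 = 5.84×10^-4
Swamee-Jain: f = 0.01778
h_f = f(L/D)V²/(2g) = 0.01778·(1940/0.462)·1.986²/(2·9.81) = 15.02 m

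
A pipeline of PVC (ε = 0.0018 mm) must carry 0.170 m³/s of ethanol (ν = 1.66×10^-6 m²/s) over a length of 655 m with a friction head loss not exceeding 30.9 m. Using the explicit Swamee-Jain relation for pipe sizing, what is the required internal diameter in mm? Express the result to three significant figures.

Swamee-Jain (Type III): D = 0.66·[ε^1.25·(LQ²/(gh_f))^4.75 + ν·Q^9.4·(L/(gh_f))^5.2]^0.04
LQ²/(gh_f) = 0.06245; L/(gh_f) = 2.161
Term 1 = ε^1.25·(…)^4.75 = 1.25×10^-13; Term 2 = ν·Q^9.4·(…)^5.2 = 5.33×10^-12
D = 0.66·(1.25×10^-13 + 5.33×10^-12)^0.04 = 0.2339 m = 234 mm
Check: V = 3.96 m/s, Re = 5.58×10^5, f = 0.01297, h_f = 29.0 m ≈ 30.9 m ✓

D ≈ 234 mm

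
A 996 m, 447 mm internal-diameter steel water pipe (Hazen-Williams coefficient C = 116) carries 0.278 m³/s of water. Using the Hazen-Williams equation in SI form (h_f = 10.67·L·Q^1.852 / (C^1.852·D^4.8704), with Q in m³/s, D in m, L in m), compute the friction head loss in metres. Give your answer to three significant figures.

h_f = 10.67·996·0.278^1.852 / (116^1.852·0.447^4.8704) = 7.526 m

h_f ≈ 7.53 m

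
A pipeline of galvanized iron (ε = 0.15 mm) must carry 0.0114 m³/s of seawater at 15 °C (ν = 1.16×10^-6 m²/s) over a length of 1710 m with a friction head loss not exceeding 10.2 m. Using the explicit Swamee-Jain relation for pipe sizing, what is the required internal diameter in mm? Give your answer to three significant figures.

Swamee-Jain (Type III): D = 0.66·[ε^1.25·(LQ²/(gh_f))^4.75 + ν·Q^9.4·(L/(gh_f))^5.2]^0.04
LQ²/(gh_f) = 0.002221; L/(gh_f) = 17.09
Term 1 = ε^1.25·(…)^4.75 = 4.13×10^-18; Term 2 = ν·Q^9.4·(…)^5.2 = 1.62×10^-18
D = 0.66·(4.13×10^-18 + 1.62×10^-18)^0.04 = 0.1349 m = 135 mm
Check: V = 0.798 m/s, Re = 9.28×10^4, f = 0.02288, h_f = 9.41 m ≈ 10.2 m ✓

D ≈ 135 mm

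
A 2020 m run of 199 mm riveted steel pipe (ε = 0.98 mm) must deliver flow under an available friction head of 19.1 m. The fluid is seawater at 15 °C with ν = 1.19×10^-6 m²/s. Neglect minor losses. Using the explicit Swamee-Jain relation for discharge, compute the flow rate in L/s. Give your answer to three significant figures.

Swamee-Jain (Type II): Q = -0.965·√(gD⁵h_f/L)·ln[ε/(3.7D) + √(3.17ν²L/(gD³h_f))]
√(gD⁵h_f/L) = √(9.81·0.199⁵·19.1/2020) = 0.005380
ε/(3.7D) = 0.00133; √(3.17ν²L/(gD³h_f)) = 7.84×10^-5
Q = -0.965·0.005380·ln(0.001409) = 0.03408 m³/s
Check: V = 1.10 m/s, Re = 1.83×10^5, f = 0.03094, h_f = 19.2 m ≈ 19.1 m ✓

Q ≈ 34.1 L/s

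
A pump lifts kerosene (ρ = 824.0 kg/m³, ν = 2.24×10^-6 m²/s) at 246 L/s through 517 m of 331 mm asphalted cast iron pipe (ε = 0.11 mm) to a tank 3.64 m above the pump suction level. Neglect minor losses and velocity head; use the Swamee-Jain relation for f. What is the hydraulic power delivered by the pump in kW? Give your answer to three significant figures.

V = 4Q/(πD²) = 2.859 m/s; Re = 4.22×10^5; ε/D = 3.32×10^-4; f = 0.01682
h_f = f(L/D)V²/2g = 10.94 m
Total head H = z + h_f = 3.64 + 10.94 = 14.58 m
P_hyd = ρgQH = 824.0·9.81·0.246·14.58 = 29.00 kW

P_hyd ≈ 29.0 kW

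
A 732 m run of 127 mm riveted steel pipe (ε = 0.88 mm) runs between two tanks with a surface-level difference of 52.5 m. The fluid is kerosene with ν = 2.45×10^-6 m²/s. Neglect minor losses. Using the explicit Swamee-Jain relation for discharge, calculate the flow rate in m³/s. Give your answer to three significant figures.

Swamee-Jain (Type II): Q = -0.965·√(gD⁵h_f/L)·ln[ε/(3.7D) + √(3.17ν²L/(gD³h_f))]
√(gD⁵h_f/L) = √(9.81·0.127⁵·52.5/732) = 0.004821
ε/(3.7D) = 0.00187; √(3.17ν²L/(gD³h_f)) = 1.15×10^-4
Q = -0.965·0.004821·ln(0.001988) = 0.02894 m³/s
Check: V = 2.28 m/s, Re = 1.18×10^5, f = 0.03448, h_f = 52.9 m ≈ 52.5 m ✓

Q ≈ 0.0289 m³/s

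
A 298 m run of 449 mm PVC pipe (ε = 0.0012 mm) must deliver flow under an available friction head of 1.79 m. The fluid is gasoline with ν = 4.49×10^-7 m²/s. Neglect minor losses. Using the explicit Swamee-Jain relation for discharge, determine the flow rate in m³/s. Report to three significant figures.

Q ≈ 0.359 m³/s

Swamee-Jain (Type II): Q = -0.965·√(gD⁵h_f/L)·ln[ε/(3.7D) + √(3.17ν²L/(gD³h_f))]
√(gD⁵h_f/L) = √(9.81·0.449⁵·1.79/298) = 0.03279
ε/(3.7D) = 7.22×10^-7; √(3.17ν²L/(gD³h_f)) = 1.09×10^-5
Q = -0.965·0.03279·ln(1.167×10^-5) = 0.3594 m³/s
Check: V = 2.27 m/s, Re = 2.27×10^6, f = 0.01027, h_f = 1.79 m ≈ 1.79 m ✓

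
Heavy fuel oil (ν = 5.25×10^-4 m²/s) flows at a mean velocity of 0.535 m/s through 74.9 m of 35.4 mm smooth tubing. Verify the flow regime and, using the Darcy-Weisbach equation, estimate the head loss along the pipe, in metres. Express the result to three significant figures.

h_f ≈ 54.8 m

Re = VD/ν = 0.535·0.03540/5.25×10^-4 = 36.1 → laminar (Re < 2300)
f = 64/Re = 1.774
h_f = f(L/D)V²/(2g) = 1.774·(74.9/0.03540)·0.535²/(2·9.81) = 54.76 m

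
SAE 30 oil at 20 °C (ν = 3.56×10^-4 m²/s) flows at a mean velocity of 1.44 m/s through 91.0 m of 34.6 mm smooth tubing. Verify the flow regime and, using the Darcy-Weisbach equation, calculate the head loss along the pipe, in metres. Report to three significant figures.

Re = VD/ν = 1.44·0.03460/3.56×10^-4 = 140 → laminar (Re < 2300)
f = 64/Re = 0.4573
h_f = f(L/D)V²/(2g) = 0.4573·(91.0/0.03460)·1.44²/(2·9.81) = 127.1 m

h_f ≈ 127 m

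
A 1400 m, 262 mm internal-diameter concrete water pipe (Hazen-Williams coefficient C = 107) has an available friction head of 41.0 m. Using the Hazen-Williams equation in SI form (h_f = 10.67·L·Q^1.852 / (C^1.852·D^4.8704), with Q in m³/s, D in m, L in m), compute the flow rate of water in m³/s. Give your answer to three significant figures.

Q ≈ 0.131 m³/s

Rearranging: Q = [h_f·C^1.852·D^4.8704 / (10.67·L)]^(1/1.852)
Q = [41.0·107^1.852·0.262^4.8704 / (10.67·1400)]^0.540 = 0.1308 m³/s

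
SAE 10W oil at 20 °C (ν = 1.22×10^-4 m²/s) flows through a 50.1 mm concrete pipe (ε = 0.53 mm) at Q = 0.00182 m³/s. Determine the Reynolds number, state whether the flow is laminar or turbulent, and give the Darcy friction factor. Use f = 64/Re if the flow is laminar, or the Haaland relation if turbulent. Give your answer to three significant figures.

Re ≈ 379; laminar; f = 64/Re ≈ 0.169

V = 4Q/(πD²) = 0.9232 m/s
Re = VD/ν = 0.9232·0.0501/1.22×10^-4 = 379
Re < 2300 → laminar → f = 64/Re = 0.1688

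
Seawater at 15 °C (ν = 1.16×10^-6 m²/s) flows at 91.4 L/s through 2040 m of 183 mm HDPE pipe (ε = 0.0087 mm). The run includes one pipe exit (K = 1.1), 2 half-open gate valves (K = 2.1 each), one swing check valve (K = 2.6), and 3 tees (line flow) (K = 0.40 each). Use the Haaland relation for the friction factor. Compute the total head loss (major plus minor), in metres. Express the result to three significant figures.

H_L ≈ 98.0 m

V = 4Q/(πD²) = 3.475 m/s; V²/2g = 0.6155 m
Re = 5.48×10^5, ε/D = 4.75×10^-5 → f = 0.01347 (Haaland)
Major: h_f = f(L/D)·V²/2g = 0.01347·11148·0.6155 = 92.39 m
Minor: ΣK = 9.10; h_m = ΣK·V²/2g = 5.601 m
Total H_L = 92.39 + 5.601 = 97.99 m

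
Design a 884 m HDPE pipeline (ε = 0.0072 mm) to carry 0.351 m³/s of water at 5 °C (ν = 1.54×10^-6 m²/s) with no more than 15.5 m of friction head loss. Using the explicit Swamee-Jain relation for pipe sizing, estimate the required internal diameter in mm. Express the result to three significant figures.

D ≈ 377 mm

Swamee-Jain (Type III): D = 0.66·[ε^1.25·(LQ²/(gh_f))^4.75 + ν·Q^9.4·(L/(gh_f))^5.2]^0.04
LQ²/(gh_f) = 0.7163; L/(gh_f) = 5.814
Term 1 = ε^1.25·(…)^4.75 = 7.64×10^-8; Term 2 = ν·Q^9.4·(…)^5.2 = 7.74×10^-7
D = 0.66·(7.64×10^-8 + 7.74×10^-7)^0.04 = 0.3773 m = 377 mm
Check: V = 3.14 m/s, Re = 7.69×10^5, f = 0.01253, h_f = 14.7 m ≈ 15.5 m ✓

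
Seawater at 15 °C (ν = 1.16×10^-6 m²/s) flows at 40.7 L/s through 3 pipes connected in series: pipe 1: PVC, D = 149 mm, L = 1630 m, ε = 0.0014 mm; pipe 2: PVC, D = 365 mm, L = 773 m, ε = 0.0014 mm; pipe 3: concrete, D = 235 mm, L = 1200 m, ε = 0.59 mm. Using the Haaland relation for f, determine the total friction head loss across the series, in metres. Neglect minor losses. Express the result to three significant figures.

Pipe 1: V = 2.334 m/s, Re = 3.00×10^5, ε/D = 9.40×10^-6, f = 0.01442, h_1 = f(L/D)V²/2g = 43.80 m
Pipe 2: V = 0.3890 m/s, Re = 1.22×10^5, ε/D = 3.84×10^-6, f = 0.01711, h_2 = f(L/D)V²/2g = 0.2794 m
Pipe 3: V = 0.9384 m/s, Re = 1.90×10^5, ε/D = 0.00251, f = 0.02566, h_3 = f(L/D)V²/2g = 5.881 m
Series → Q common, losses add: H = Σh = 49.96 m

H ≈ 50.0 m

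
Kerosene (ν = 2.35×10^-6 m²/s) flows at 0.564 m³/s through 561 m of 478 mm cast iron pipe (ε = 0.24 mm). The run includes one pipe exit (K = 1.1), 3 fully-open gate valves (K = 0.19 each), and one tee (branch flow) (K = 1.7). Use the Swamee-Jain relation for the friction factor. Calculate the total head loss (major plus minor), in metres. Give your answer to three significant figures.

V = 4Q/(πD²) = 3.143 m/s; V²/2g = 0.5035 m
Re = 6.39×10^5, ε/D = 5.02×10^-4 → f = 0.01759 (Swamee-Jain)
Major: h_f = f(L/D)·V²/2g = 0.01759·1174·0.5035 = 10.39 m
Minor: ΣK = 3.37; h_m = ΣK·V²/2g = 1.697 m
Total H_L = 10.39 + 1.697 = 12.09 m

H_L ≈ 12.1 m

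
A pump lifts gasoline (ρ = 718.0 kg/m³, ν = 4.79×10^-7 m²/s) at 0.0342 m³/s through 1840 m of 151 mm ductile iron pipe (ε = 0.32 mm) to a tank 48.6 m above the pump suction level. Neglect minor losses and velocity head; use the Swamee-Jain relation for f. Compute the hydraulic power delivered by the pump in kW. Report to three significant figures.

V = 4Q/(πD²) = 1.910 m/s; Re = 6.02×10^5; ε/D = 0.00212; f = 0.02418
h_f = f(L/D)V²/2g = 54.77 m
Total head H = z + h_f = 48.6 + 54.77 = 103.4 m
P_hyd = ρgQH = 718.0·9.81·0.0342·103.4 = 24.90 kW

P_hyd ≈ 24.9 kW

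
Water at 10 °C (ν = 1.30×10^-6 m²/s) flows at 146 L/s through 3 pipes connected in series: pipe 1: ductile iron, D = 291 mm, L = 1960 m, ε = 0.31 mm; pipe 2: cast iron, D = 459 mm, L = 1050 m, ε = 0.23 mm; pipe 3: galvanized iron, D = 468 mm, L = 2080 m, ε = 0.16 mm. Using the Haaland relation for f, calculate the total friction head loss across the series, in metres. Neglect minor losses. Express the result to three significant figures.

H ≈ 38.3 m

Pipe 1: V = 2.195 m/s, Re = 4.91×10^5, ε/D = 0.00107, f = 0.02049, h_1 = f(L/D)V²/2g = 33.90 m
Pipe 2: V = 0.8823 m/s, Re = 3.12×10^5, ε/D = 5.01×10^-4, f = 0.01804, h_2 = f(L/D)V²/2g = 1.637 m
Pipe 3: V = 0.8487 m/s, Re = 3.06×10^5, ε/D = 3.42×10^-4, f = 0.01706, h_3 = f(L/D)V²/2g = 2.784 m
Series → Q common, losses add: H = Σh = 38.32 m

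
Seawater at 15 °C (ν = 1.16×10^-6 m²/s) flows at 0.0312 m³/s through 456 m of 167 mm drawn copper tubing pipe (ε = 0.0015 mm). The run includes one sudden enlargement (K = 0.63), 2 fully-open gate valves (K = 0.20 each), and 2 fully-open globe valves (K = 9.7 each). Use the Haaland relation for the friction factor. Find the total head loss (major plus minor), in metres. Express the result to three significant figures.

H_L ≈ 6.48 m

V = 4Q/(πD²) = 1.424 m/s; V²/2g = 0.1034 m
Re = 2.05×10^5, ε/D = 8.98×10^-6 → f = 0.01548 (Haaland)
Major: h_f = f(L/D)·V²/2g = 0.01548·2731·0.1034 = 4.370 m
Minor: ΣK = 20.4; h_m = ΣK·V²/2g = 2.113 m
Total H_L = 4.370 + 2.113 = 6.483 m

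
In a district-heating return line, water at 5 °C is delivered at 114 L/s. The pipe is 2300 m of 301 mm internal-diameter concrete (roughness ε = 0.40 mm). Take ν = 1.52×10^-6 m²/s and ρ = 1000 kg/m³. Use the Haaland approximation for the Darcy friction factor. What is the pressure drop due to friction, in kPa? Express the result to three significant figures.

Δp ≈ 214 kPa

V = 4Q/(πD²) = 4·0.114/(π·0.301²) = 1.602 m/s
Re = VD/ν = 1.602·0.301/1.52×10^-6 = 3.17×10^5 → turbulent
ε/D = 0.40/301 = 0.00133
Haaland: f = 0.02177
h_f = f(L/D)V²/(2g) = 0.02177·(2300/0.301)·1.602²/(2·9.81) = 21.77 m
Δp = ρg·h_f = 1000·9.81·21.77 = 213.5 kPa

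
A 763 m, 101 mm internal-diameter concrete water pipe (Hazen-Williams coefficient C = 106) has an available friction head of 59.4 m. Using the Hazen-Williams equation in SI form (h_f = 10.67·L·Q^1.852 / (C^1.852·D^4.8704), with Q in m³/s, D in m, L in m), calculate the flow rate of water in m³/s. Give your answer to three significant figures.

Q ≈ 0.0179 m³/s

Rearranging: Q = [h_f·C^1.852·D^4.8704 / (10.67·L)]^(1/1.852)
Q = [59.4·106^1.852·0.101^4.8704 / (10.67·763)]^0.540 = 0.01791 m³/s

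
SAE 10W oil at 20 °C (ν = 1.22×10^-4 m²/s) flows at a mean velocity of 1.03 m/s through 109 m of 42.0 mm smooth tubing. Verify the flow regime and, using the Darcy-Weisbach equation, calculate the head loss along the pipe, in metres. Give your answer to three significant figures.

h_f ≈ 25.3 m

Re = VD/ν = 1.03·0.04200/1.22×10^-4 = 355 → laminar (Re < 2300)
f = 64/Re = 0.1805
h_f = f(L/D)V²/(2g) = 0.1805·(109/0.04200)·1.03²/(2·9.81) = 25.33 m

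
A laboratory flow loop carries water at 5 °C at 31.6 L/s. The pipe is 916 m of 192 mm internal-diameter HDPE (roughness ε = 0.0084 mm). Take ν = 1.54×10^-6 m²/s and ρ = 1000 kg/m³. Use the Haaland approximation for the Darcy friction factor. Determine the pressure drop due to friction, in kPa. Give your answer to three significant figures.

V = 4Q/(πD²) = 4·0.0316/(π·0.192²) = 1.091 m/s
Re = VD/ν = 1.091·0.192/1.54×10^-6 = 1.36×10^5 → turbulent
ε/D = 0.0084/192 = 4.37×10^-5
Haaland: f = 0.01695
h_f = f(L/D)V²/(2g) = 0.01695·(916/0.192)·1.091²/(2·9.81) = 4.911 m
Δp = ρg·h_f = 1000·9.81·4.911 = 48.17 kPa

Δp ≈ 48.2 kPa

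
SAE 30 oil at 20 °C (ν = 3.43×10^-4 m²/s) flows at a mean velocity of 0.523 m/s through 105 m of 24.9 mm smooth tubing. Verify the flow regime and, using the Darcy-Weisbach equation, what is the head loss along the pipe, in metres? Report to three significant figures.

Re = VD/ν = 0.523·0.02490/3.43×10^-4 = 38.0 → laminar (Re < 2300)
f = 64/Re = 1.686
h_f = f(L/D)V²/(2g) = 1.686·(105/0.02490)·0.523²/(2·9.81) = 99.10 m

h_f ≈ 99.1 m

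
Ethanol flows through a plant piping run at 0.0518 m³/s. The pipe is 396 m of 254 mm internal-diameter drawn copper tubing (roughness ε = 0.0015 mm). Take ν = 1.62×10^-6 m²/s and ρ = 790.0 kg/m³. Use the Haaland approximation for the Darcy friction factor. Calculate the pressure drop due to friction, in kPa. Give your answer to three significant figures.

Δp ≈ 10.4 kPa

V = 4Q/(πD²) = 4·0.0518/(π·0.254²) = 1.022 m/s
Re = VD/ν = 1.022·0.254/1.62×10^-6 = 1.60×10^5 → turbulent
ε/D = 0.0015/254 = 5.91×10^-6
Haaland: f = 0.01622
h_f = f(L/D)V²/(2g) = 0.01622·(396/0.254)·1.022²/(2·9.81) = 1.347 m
Δp = ρg·h_f = 790.0·9.81·1.347 = 10.44 kPa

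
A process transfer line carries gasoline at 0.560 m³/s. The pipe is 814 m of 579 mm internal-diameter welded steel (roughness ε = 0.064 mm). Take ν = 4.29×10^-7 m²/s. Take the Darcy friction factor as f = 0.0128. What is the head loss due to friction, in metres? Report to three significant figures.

V = 4Q/(πD²) = 4·0.560/(π·0.579²) = 2.127 m/s
h_f = f(L/D)V²/(2g) = 0.01280·(814/0.579)·2.127²/(2·9.81) = 4.149 m

h_f ≈ 4.15 m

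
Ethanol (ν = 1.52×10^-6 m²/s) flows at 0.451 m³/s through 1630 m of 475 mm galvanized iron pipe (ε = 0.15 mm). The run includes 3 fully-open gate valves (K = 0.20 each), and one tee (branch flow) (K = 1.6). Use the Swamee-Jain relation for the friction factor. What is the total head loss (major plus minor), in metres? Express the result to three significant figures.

H_L ≈ 18.9 m

V = 4Q/(πD²) = 2.545 m/s; V²/2g = 0.3301 m
Re = 7.95×10^5, ε/D = 3.16×10^-4 → f = 0.01606 (Swamee-Jain)
Major: h_f = f(L/D)·V²/2g = 0.01606·3432·0.3301 = 18.20 m
Minor: ΣK = 2.20; h_m = ΣK·V²/2g = 0.7263 m
Total H_L = 18.20 + 0.7263 = 18.92 m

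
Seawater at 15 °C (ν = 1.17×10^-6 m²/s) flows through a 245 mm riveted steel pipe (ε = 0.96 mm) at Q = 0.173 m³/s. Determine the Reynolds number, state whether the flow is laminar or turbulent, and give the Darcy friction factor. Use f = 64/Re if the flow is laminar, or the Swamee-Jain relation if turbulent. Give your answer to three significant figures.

Re ≈ 7.68×10^5; turbulent; f ≈ 0.0285

V = 4Q/(πD²) = 3.670 m/s
Re = VD/ν = 3.670·0.245/1.17×10^-6 = 7.68×10^5
Re > 4000 → turbulent; ε/D = 0.00392
Swamee-Jain: f = 0.02847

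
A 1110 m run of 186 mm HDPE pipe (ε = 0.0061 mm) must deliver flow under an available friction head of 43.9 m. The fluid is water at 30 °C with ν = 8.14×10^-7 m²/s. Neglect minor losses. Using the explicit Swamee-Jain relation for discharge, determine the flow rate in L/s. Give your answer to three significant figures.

Swamee-Jain (Type II): Q = -0.965·√(gD⁵h_f/L)·ln[ε/(3.7D) + √(3.17ν²L/(gD³h_f))]
√(gD⁵h_f/L) = √(9.81·0.186⁵·43.9/1110) = 0.009294
ε/(3.7D) = 8.86×10^-6; √(3.17ν²L/(gD³h_f)) = 2.90×10^-5
Q = -0.965·0.009294·ln(3.787×10^-5) = 0.09131 m³/s
Check: V = 3.36 m/s, Re = 7.68×10^5, f = 0.01279, h_f = 43.9 m ≈ 43.9 m ✓

Q ≈ 91.3 L/s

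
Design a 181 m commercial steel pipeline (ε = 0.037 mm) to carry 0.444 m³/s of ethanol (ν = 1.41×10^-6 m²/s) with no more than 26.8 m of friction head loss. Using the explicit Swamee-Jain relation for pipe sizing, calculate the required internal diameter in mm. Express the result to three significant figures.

D ≈ 275 mm

Swamee-Jain (Type III): D = 0.66·[ε^1.25·(LQ²/(gh_f))^4.75 + ν·Q^9.4·(L/(gh_f))^5.2]^0.04
LQ²/(gh_f) = 0.1357; L/(gh_f) = 0.6885
Term 1 = ε^1.25·(…)^4.75 = 2.19×10^-10; Term 2 = ν·Q^9.4·(…)^5.2 = 9.81×10^-11
D = 0.66·(2.19×10^-10 + 9.81×10^-11)^0.04 = 0.2752 m = 275 mm
Check: V = 7.47 m/s, Re = 1.46×10^6, f = 0.01366, h_f = 25.5 m ≈ 26.8 m ✓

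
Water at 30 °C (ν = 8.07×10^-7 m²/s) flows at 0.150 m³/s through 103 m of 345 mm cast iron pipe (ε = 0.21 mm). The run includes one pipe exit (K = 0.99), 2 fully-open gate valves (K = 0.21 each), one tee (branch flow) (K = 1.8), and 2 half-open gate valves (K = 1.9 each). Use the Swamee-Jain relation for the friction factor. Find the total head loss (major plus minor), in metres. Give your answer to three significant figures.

V = 4Q/(πD²) = 1.605 m/s; V²/2g = 0.1312 m
Re = 6.86×10^5, ε/D = 6.09×10^-4 → f = 0.01820 (Swamee-Jain)
Major: h_f = f(L/D)·V²/2g = 0.01820·298.6·0.1312 = 0.7130 m
Minor: ΣK = 7.01; h_m = ΣK·V²/2g = 0.9199 m
Total H_L = 0.7130 + 0.9199 = 1.633 m

H_L ≈ 1.63 m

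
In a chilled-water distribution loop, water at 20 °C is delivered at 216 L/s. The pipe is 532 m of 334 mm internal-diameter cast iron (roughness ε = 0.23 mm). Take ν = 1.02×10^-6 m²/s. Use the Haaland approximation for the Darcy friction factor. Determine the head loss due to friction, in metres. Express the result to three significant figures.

h_f ≈ 9.09 m

V = 4Q/(πD²) = 4·0.216/(π·0.334²) = 2.465 m/s
Re = VD/ν = 2.465·0.334/1.02×10^-6 = 8.07×10^5 → turbulent
ε/D = 0.23/334 = 6.89×10^-4
Haaland: f = 0.01843
h_f = f(L/D)V²/(2g) = 0.01843·(532/0.334)·2.465²/(2·9.81) = 9.095 m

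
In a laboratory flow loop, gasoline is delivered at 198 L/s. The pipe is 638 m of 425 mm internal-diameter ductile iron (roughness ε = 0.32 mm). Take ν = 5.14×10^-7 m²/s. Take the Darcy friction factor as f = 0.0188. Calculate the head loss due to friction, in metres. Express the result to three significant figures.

V = 4Q/(πD²) = 4·0.198/(π·0.425²) = 1.396 m/s
h_f = f(L/D)V²/(2g) = 0.01880·(638/0.425)·1.396²/(2·9.81) = 2.802 m

h_f ≈ 2.80 m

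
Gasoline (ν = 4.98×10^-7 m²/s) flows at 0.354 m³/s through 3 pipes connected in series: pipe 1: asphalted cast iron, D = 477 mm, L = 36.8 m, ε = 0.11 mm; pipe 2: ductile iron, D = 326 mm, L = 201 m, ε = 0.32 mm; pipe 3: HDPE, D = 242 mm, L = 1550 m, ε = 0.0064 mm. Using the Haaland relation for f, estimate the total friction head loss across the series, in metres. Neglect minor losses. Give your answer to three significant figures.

H ≈ 214 m

Pipe 1: V = 1.981 m/s, Re = 1.90×10^6, ε/D = 2.31×10^-4, f = 0.01459, h_1 = f(L/D)V²/2g = 0.2251 m
Pipe 2: V = 4.241 m/s, Re = 2.78×10^6, ε/D = 9.82×10^-4, f = 0.01968, h_2 = f(L/D)V²/2g = 11.13 m
Pipe 3: V = 7.696 m/s, Re = 3.74×10^6, ε/D = 2.64×10^-5, f = 0.01050, h_3 = f(L/D)V²/2g = 203.0 m
Series → Q common, losses add: H = Σh = 214.4 m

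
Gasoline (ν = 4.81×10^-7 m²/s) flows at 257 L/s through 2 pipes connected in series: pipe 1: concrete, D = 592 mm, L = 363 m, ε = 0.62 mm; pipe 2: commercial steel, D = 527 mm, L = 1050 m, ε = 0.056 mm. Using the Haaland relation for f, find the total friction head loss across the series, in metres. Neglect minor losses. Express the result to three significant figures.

Pipe 1: V = 0.9337 m/s, Re = 1.15×10^6, ε/D = 0.00105, f = 0.02012, h_1 = f(L/D)V²/2g = 0.5482 m
Pipe 2: V = 1.178 m/s, Re = 1.29×10^6, ε/D = 1.06×10^-4, f = 0.01317, h_2 = f(L/D)V²/2g = 1.857 m
Series → Q common, losses add: H = Σh = 2.405 m

H ≈ 2.41 m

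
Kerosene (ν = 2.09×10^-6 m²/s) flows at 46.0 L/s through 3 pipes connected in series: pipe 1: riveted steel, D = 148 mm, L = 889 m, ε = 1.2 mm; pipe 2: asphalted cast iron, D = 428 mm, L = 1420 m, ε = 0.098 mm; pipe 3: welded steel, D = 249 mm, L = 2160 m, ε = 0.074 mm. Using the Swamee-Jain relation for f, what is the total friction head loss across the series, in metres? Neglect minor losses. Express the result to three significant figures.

H ≈ 86.5 m

Pipe 1: V = 2.674 m/s, Re = 1.89×10^5, ε/D = 0.00811, f = 0.03588, h_1 = f(L/D)V²/2g = 78.55 m
Pipe 2: V = 0.3197 m/s, Re = 6.55×10^4, ε/D = 2.29×10^-4, f = 0.02059, h_2 = f(L/D)V²/2g = 0.3559 m
Pipe 3: V = 0.9446 m/s, Re = 1.13×10^5, ε/D = 2.97×10^-4, f = 0.01915, h_3 = f(L/D)V²/2g = 7.554 m
Series → Q common, losses add: H = Σh = 86.46 m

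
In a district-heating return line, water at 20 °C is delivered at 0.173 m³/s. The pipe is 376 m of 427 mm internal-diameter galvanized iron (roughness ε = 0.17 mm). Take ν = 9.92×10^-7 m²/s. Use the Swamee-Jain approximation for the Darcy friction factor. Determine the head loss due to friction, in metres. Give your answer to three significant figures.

h_f ≈ 1.12 m

V = 4Q/(πD²) = 4·0.173/(π·0.427²) = 1.208 m/s
Re = VD/ν = 1.208·0.427/9.92×10^-7 = 5.20×10^5 → turbulent
ε/D = 0.17/427 = 3.98×10^-4
Swamee-Jain: f = 0.01707
h_f = f(L/D)V²/(2g) = 0.01707·(376/0.427)·1.208²/(2·9.81) = 1.118 m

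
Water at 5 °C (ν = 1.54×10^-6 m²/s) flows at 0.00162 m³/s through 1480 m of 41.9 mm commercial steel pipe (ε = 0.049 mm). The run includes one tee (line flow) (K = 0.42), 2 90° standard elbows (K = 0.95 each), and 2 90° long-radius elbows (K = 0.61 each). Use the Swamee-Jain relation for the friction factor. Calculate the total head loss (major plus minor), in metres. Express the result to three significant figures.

H_L ≈ 65.5 m

V = 4Q/(πD²) = 1.175 m/s; V²/2g = 0.07036 m
Re = 3.20×10^4, ε/D = 0.00117 → f = 0.02627 (Swamee-Jain)
Major: h_f = f(L/D)·V²/2g = 0.02627·35322·0.07036 = 65.29 m
Minor: ΣK = 3.54; h_m = ΣK·V²/2g = 0.2491 m
Total H_L = 65.29 + 0.2491 = 65.54 m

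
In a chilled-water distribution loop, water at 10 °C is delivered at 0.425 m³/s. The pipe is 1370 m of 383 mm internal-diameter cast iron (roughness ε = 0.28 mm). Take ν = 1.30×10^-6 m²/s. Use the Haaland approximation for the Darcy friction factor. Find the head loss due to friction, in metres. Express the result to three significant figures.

h_f ≈ 46.1 m

V = 4Q/(πD²) = 4·0.425/(π·0.383²) = 3.689 m/s
Re = VD/ν = 3.689·0.383/1.30×10^-6 = 1.09×10^6 → turbulent
ε/D = 0.28/383 = 7.31×10^-4
Haaland: f = 0.01856
h_f = f(L/D)V²/(2g) = 0.01856·(1370/0.383)·3.689²/(2·9.81) = 46.06 m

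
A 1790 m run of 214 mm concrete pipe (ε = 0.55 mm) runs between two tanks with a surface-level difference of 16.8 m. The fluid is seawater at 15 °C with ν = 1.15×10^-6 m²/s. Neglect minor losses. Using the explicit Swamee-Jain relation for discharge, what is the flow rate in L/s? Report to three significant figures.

Swamee-Jain (Type II): Q = -0.965·√(gD⁵h_f/L)·ln[ε/(3.7D) + √(3.17ν²L/(gD³h_f))]
√(gD⁵h_f/L) = √(9.81·0.214⁵·16.8/1790) = 0.006428
ε/(3.7D) = 6.95×10^-4; √(3.17ν²L/(gD³h_f)) = 6.82×10^-5
Q = -0.965·0.006428·ln(7.628×10^-4) = 0.04453 m³/s
Check: V = 1.24 m/s, Re = 2.30×10^5, f = 0.02588, h_f = 16.9 m ≈ 16.8 m ✓

Q ≈ 44.5 L/s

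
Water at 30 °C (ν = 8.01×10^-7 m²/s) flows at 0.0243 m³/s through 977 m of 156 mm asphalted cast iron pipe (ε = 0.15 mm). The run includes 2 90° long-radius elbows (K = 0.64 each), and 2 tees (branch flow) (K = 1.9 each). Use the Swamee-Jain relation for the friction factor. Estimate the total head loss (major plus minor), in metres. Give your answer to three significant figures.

H_L ≈ 11.1 m

V = 4Q/(πD²) = 1.271 m/s; V²/2g = 0.08238 m
Re = 2.48×10^5, ε/D = 9.62×10^-4 → f = 0.02078 (Swamee-Jain)
Major: h_f = f(L/D)·V²/2g = 0.02078·6263·0.08238 = 10.72 m
Minor: ΣK = 5.08; h_m = ΣK·V²/2g = 0.4185 m
Total H_L = 10.72 + 0.4185 = 11.14 m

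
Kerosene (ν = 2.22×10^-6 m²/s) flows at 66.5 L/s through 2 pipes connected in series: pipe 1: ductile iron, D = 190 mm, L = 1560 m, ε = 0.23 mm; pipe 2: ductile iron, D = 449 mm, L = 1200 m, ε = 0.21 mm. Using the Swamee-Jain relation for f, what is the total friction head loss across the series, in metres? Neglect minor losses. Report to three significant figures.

H ≈ 51.1 m

Pipe 1: V = 2.345 m/s, Re = 2.01×10^5, ε/D = 0.00121, f = 0.02198, h_1 = f(L/D)V²/2g = 50.60 m
Pipe 2: V = 0.4200 m/s, Re = 8.49×10^4, ε/D = 4.68×10^-4, f = 0.02073, h_2 = f(L/D)V²/2g = 0.4981 m
Series → Q common, losses add: H = Σh = 51.10 m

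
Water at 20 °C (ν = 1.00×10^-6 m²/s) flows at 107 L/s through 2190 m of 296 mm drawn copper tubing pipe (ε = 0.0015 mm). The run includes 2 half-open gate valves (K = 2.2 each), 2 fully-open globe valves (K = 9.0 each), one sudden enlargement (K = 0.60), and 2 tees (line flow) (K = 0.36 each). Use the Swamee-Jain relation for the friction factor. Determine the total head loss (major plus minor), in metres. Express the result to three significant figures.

V = 4Q/(πD²) = 1.555 m/s; V²/2g = 0.1232 m
Re = 4.60×10^5, ε/D = 5.07×10^-6 → f = 0.01336 (Swamee-Jain)
Major: h_f = f(L/D)·V²/2g = 0.01336·7399·0.1232 = 12.19 m
Minor: ΣK = 23.7; h_m = ΣK·V²/2g = 2.923 m
Total H_L = 12.19 + 2.923 = 15.11 m

H_L ≈ 15.1 m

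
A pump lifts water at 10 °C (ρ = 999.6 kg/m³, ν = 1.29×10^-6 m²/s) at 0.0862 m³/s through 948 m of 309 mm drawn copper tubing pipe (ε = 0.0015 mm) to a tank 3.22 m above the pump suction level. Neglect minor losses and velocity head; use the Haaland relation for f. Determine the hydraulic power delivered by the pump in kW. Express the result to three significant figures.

V = 4Q/(πD²) = 1.149 m/s; Re = 2.75×10^5; ε/D = 4.85×10^-6; f = 0.01461
h_f = f(L/D)V²/2g = 3.019 m
Total head H = z + h_f = 3.22 + 3.019 = 6.239 m
P_hyd = ρgQH = 999.6·9.81·0.0862·6.239 = 5.274 kW

P_hyd ≈ 5.27 kW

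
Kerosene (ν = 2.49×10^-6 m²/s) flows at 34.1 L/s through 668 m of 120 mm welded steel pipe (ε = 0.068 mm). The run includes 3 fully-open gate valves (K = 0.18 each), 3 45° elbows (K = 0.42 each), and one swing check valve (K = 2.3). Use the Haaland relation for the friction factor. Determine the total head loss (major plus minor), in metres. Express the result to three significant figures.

H_L ≈ 52.3 m

V = 4Q/(πD²) = 3.015 m/s; V²/2g = 0.4633 m
Re = 1.45×10^5, ε/D = 5.67×10^-4 → f = 0.01953 (Haaland)
Major: h_f = f(L/D)·V²/2g = 0.01953·5567·0.4633 = 50.37 m
Minor: ΣK = 4.10; h_m = ΣK·V²/2g = 1.900 m
Total H_L = 50.37 + 1.900 = 52.27 m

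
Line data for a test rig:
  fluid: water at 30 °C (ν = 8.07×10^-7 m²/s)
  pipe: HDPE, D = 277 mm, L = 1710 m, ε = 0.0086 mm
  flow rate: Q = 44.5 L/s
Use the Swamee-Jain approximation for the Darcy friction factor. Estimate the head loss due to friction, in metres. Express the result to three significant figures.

V = 4Q/(πD²) = 4·0.0445/(π·0.277²) = 0.7384 m/s
Re = VD/ν = 0.7384·0.277/8.07×10^-7 = 2.53×10^5 → turbulent
ε/D = 0.0086/277 = 3.10×10^-5
Swamee-Jain: f = 0.01516
h_f = f(L/D)V²/(2g) = 0.01516·(1710/0.277)·0.7384²/(2·9.81) = 2.601 m

h_f ≈ 2.60 m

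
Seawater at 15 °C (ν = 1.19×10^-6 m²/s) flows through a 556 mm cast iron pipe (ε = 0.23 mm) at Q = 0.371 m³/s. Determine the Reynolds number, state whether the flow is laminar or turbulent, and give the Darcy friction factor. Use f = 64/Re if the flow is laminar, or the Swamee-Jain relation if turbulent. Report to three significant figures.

V = 4Q/(πD²) = 1.528 m/s
Re = VD/ν = 1.528·0.556/1.19×10^-6 = 7.14×10^5
Re > 4000 → turbulent; ε/D = 4.14×10^-4
Swamee-Jain: f = 0.01691

Re ≈ 7.14×10^5; turbulent; f ≈ 0.0169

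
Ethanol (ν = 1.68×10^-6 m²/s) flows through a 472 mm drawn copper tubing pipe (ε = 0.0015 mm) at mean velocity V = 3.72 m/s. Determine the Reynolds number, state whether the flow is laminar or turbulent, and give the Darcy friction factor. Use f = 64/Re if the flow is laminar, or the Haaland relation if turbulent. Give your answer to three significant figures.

Re ≈ 1.05×10^6; turbulent; f ≈ 0.0116

Re = VD/ν = 3.720·0.472/1.68×10^-6 = 1.05×10^6
Re > 4000 → turbulent; ε/D = 3.18×10^-6
Haaland: f = 0.01155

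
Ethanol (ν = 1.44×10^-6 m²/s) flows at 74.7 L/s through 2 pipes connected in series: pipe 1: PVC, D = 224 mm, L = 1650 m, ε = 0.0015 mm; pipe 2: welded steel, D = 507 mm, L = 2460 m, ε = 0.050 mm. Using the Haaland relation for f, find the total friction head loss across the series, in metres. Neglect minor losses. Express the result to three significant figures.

H ≈ 20.1 m

Pipe 1: V = 1.896 m/s, Re = 2.95×10^5, ε/D = 6.70×10^-6, f = 0.01444, h_1 = f(L/D)V²/2g = 19.48 m
Pipe 2: V = 0.3700 m/s, Re = 1.30×10^5, ε/D = 9.86×10^-5, f = 0.01739, h_2 = f(L/D)V²/2g = 0.5889 m
Series → Q common, losses add: H = Σh = 20.07 m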